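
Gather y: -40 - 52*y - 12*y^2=-12*y^2 - 52*y - 40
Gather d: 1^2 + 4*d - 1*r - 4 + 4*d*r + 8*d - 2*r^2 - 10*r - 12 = d*(4*r + 12) - 2*r^2 - 11*r - 15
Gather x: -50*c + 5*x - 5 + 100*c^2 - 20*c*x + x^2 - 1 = 100*c^2 - 50*c + x^2 + x*(5 - 20*c) - 6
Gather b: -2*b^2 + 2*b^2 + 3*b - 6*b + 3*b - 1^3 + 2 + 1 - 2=0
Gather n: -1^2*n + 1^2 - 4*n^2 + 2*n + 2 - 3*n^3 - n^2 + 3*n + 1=-3*n^3 - 5*n^2 + 4*n + 4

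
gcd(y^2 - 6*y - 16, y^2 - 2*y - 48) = y - 8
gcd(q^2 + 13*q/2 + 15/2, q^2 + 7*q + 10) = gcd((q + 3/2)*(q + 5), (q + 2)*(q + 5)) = q + 5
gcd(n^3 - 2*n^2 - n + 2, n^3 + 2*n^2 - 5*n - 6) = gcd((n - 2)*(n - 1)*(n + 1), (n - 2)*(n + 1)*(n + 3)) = n^2 - n - 2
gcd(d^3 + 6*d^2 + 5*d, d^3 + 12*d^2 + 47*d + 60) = d + 5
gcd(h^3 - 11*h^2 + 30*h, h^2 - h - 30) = h - 6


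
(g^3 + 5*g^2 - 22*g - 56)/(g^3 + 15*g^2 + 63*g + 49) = (g^2 - 2*g - 8)/(g^2 + 8*g + 7)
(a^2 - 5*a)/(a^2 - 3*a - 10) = a/(a + 2)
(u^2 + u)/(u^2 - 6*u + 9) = u*(u + 1)/(u^2 - 6*u + 9)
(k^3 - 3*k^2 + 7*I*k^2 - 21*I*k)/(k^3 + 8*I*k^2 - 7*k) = (k - 3)/(k + I)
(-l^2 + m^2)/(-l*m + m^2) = (l + m)/m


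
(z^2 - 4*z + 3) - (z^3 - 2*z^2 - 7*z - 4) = -z^3 + 3*z^2 + 3*z + 7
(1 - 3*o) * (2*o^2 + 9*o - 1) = -6*o^3 - 25*o^2 + 12*o - 1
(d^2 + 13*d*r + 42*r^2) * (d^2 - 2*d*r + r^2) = d^4 + 11*d^3*r + 17*d^2*r^2 - 71*d*r^3 + 42*r^4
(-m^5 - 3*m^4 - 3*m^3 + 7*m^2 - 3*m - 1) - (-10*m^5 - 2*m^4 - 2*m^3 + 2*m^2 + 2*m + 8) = 9*m^5 - m^4 - m^3 + 5*m^2 - 5*m - 9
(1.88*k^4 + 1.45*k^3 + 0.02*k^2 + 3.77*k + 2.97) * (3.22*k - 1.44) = 6.0536*k^5 + 1.9618*k^4 - 2.0236*k^3 + 12.1106*k^2 + 4.1346*k - 4.2768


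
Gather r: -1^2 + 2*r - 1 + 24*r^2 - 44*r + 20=24*r^2 - 42*r + 18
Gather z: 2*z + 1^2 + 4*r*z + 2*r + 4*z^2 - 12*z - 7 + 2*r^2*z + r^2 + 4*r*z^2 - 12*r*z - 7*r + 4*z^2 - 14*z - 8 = r^2 - 5*r + z^2*(4*r + 8) + z*(2*r^2 - 8*r - 24) - 14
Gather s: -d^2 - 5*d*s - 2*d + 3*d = -d^2 - 5*d*s + d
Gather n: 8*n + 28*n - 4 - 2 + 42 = 36*n + 36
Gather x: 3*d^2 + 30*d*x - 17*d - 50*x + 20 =3*d^2 - 17*d + x*(30*d - 50) + 20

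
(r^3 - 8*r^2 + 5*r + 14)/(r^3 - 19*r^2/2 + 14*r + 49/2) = 2*(r - 2)/(2*r - 7)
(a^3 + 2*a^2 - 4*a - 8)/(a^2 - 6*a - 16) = (a^2 - 4)/(a - 8)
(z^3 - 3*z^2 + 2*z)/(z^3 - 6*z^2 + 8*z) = (z - 1)/(z - 4)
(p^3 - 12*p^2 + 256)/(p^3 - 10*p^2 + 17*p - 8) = (p^2 - 4*p - 32)/(p^2 - 2*p + 1)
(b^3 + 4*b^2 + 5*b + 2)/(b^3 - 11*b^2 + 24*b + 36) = (b^2 + 3*b + 2)/(b^2 - 12*b + 36)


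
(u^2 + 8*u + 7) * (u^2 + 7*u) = u^4 + 15*u^3 + 63*u^2 + 49*u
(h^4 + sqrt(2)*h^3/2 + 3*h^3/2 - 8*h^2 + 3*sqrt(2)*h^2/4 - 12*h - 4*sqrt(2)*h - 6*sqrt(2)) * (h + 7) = h^5 + sqrt(2)*h^4/2 + 17*h^4/2 + 5*h^3/2 + 17*sqrt(2)*h^3/4 - 68*h^2 + 5*sqrt(2)*h^2/4 - 84*h - 34*sqrt(2)*h - 42*sqrt(2)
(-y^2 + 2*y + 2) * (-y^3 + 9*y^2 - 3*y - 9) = y^5 - 11*y^4 + 19*y^3 + 21*y^2 - 24*y - 18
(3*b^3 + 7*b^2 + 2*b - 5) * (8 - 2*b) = -6*b^4 + 10*b^3 + 52*b^2 + 26*b - 40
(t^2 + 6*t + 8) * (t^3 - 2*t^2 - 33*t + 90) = t^5 + 4*t^4 - 37*t^3 - 124*t^2 + 276*t + 720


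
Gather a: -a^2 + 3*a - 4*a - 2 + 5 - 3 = -a^2 - a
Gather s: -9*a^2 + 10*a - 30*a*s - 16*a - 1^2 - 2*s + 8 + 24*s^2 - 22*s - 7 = -9*a^2 - 6*a + 24*s^2 + s*(-30*a - 24)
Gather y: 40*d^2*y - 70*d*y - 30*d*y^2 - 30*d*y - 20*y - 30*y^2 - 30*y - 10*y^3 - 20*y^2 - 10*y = -10*y^3 + y^2*(-30*d - 50) + y*(40*d^2 - 100*d - 60)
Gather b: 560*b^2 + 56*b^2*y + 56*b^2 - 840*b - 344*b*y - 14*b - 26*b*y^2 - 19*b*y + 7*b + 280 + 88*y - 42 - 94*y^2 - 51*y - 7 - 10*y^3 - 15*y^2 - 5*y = b^2*(56*y + 616) + b*(-26*y^2 - 363*y - 847) - 10*y^3 - 109*y^2 + 32*y + 231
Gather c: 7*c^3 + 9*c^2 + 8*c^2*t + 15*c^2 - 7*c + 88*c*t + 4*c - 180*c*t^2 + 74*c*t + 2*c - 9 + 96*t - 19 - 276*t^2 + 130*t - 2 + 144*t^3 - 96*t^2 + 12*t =7*c^3 + c^2*(8*t + 24) + c*(-180*t^2 + 162*t - 1) + 144*t^3 - 372*t^2 + 238*t - 30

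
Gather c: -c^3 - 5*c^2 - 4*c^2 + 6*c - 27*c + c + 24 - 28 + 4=-c^3 - 9*c^2 - 20*c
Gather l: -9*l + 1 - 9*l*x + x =l*(-9*x - 9) + x + 1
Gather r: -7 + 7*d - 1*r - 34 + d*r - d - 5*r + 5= 6*d + r*(d - 6) - 36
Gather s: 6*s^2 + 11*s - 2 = 6*s^2 + 11*s - 2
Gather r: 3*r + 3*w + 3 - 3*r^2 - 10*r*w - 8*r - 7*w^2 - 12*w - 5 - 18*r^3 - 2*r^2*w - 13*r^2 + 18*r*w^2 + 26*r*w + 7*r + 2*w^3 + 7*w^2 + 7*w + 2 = -18*r^3 + r^2*(-2*w - 16) + r*(18*w^2 + 16*w + 2) + 2*w^3 - 2*w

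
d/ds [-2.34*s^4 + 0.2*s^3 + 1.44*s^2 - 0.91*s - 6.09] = -9.36*s^3 + 0.6*s^2 + 2.88*s - 0.91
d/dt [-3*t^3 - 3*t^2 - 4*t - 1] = -9*t^2 - 6*t - 4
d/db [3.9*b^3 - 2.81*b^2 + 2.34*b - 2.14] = 11.7*b^2 - 5.62*b + 2.34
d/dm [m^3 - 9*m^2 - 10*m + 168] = 3*m^2 - 18*m - 10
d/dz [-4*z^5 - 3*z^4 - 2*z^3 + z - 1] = -20*z^4 - 12*z^3 - 6*z^2 + 1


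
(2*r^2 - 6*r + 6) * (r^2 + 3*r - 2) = 2*r^4 - 16*r^2 + 30*r - 12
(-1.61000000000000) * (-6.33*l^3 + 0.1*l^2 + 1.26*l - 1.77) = 10.1913*l^3 - 0.161*l^2 - 2.0286*l + 2.8497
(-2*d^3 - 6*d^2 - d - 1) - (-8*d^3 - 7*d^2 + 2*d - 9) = 6*d^3 + d^2 - 3*d + 8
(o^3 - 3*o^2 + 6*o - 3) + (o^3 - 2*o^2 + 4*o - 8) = 2*o^3 - 5*o^2 + 10*o - 11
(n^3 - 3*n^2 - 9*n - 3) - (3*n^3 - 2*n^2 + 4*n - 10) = -2*n^3 - n^2 - 13*n + 7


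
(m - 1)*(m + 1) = m^2 - 1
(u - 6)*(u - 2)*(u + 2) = u^3 - 6*u^2 - 4*u + 24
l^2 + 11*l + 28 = (l + 4)*(l + 7)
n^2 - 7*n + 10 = (n - 5)*(n - 2)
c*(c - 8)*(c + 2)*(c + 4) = c^4 - 2*c^3 - 40*c^2 - 64*c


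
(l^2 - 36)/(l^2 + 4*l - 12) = (l - 6)/(l - 2)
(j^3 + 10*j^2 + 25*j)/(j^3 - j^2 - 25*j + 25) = j*(j + 5)/(j^2 - 6*j + 5)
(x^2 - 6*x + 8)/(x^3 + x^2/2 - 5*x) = 2*(x - 4)/(x*(2*x + 5))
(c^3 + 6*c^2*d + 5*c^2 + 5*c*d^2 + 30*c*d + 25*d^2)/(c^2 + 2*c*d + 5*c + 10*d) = (c^2 + 6*c*d + 5*d^2)/(c + 2*d)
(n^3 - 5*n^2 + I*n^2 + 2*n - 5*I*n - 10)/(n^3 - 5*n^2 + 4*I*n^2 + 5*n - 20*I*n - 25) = (n + 2*I)/(n + 5*I)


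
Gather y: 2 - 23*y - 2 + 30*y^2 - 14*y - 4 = 30*y^2 - 37*y - 4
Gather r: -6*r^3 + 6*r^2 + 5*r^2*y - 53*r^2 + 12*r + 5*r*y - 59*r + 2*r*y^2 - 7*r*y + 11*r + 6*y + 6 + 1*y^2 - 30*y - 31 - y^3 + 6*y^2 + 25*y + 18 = -6*r^3 + r^2*(5*y - 47) + r*(2*y^2 - 2*y - 36) - y^3 + 7*y^2 + y - 7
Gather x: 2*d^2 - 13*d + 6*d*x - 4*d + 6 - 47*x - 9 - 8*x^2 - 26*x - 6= 2*d^2 - 17*d - 8*x^2 + x*(6*d - 73) - 9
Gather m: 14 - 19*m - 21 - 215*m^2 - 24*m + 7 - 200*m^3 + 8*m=-200*m^3 - 215*m^2 - 35*m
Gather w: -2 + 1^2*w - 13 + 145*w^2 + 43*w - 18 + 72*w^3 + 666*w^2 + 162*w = 72*w^3 + 811*w^2 + 206*w - 33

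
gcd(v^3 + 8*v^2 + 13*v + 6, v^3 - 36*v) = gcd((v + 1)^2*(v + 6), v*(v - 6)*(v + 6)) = v + 6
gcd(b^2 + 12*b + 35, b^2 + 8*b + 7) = b + 7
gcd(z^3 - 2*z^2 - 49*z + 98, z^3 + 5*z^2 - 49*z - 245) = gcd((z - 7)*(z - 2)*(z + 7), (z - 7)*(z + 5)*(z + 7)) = z^2 - 49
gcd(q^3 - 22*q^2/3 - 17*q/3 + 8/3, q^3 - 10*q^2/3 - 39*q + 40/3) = q^2 - 25*q/3 + 8/3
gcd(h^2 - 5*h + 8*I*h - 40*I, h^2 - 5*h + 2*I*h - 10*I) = h - 5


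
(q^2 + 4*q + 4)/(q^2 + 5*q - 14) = (q^2 + 4*q + 4)/(q^2 + 5*q - 14)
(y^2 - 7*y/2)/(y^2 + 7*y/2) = (2*y - 7)/(2*y + 7)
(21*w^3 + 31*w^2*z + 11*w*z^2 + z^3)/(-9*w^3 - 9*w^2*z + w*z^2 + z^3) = (7*w + z)/(-3*w + z)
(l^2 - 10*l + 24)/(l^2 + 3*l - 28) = (l - 6)/(l + 7)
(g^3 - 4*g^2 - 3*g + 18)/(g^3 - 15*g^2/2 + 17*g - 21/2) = 2*(g^2 - g - 6)/(2*g^2 - 9*g + 7)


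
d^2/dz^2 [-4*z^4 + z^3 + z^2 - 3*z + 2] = -48*z^2 + 6*z + 2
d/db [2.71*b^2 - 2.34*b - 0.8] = 5.42*b - 2.34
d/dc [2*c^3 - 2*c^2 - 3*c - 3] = 6*c^2 - 4*c - 3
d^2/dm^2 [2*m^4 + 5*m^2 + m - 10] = 24*m^2 + 10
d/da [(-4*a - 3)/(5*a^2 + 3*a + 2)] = (20*a^2 + 30*a + 1)/(25*a^4 + 30*a^3 + 29*a^2 + 12*a + 4)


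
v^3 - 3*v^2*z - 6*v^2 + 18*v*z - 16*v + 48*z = (v - 8)*(v + 2)*(v - 3*z)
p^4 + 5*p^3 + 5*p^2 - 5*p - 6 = (p - 1)*(p + 1)*(p + 2)*(p + 3)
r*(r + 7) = r^2 + 7*r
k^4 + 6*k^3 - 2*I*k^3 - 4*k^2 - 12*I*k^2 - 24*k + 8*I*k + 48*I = (k - 2)*(k + 2)*(k + 6)*(k - 2*I)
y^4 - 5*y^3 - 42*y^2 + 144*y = y*(y - 8)*(y - 3)*(y + 6)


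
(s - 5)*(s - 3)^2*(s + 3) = s^4 - 8*s^3 + 6*s^2 + 72*s - 135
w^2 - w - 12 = (w - 4)*(w + 3)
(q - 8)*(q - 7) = q^2 - 15*q + 56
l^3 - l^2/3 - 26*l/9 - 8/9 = (l - 2)*(l + 1/3)*(l + 4/3)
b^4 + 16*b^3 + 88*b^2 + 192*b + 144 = (b + 2)^2*(b + 6)^2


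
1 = 1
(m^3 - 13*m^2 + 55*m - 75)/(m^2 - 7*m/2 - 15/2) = 2*(m^2 - 8*m + 15)/(2*m + 3)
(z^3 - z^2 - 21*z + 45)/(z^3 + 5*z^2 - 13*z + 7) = (z^3 - z^2 - 21*z + 45)/(z^3 + 5*z^2 - 13*z + 7)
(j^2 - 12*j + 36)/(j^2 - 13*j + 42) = (j - 6)/(j - 7)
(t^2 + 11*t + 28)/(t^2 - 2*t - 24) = (t + 7)/(t - 6)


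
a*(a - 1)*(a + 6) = a^3 + 5*a^2 - 6*a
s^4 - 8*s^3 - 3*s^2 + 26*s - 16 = (s - 8)*(s - 1)^2*(s + 2)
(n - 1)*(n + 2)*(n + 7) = n^3 + 8*n^2 + 5*n - 14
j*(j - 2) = j^2 - 2*j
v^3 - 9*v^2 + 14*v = v*(v - 7)*(v - 2)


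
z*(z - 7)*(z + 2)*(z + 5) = z^4 - 39*z^2 - 70*z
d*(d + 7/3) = d^2 + 7*d/3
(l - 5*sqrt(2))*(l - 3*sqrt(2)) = l^2 - 8*sqrt(2)*l + 30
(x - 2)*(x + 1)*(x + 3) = x^3 + 2*x^2 - 5*x - 6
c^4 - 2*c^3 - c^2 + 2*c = c*(c - 2)*(c - 1)*(c + 1)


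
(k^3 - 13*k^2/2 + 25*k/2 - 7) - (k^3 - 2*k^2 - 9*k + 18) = -9*k^2/2 + 43*k/2 - 25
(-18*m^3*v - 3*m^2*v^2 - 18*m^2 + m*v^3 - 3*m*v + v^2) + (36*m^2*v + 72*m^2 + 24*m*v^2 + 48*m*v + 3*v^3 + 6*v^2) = -18*m^3*v - 3*m^2*v^2 + 36*m^2*v + 54*m^2 + m*v^3 + 24*m*v^2 + 45*m*v + 3*v^3 + 7*v^2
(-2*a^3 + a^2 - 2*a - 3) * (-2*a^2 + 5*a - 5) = 4*a^5 - 12*a^4 + 19*a^3 - 9*a^2 - 5*a + 15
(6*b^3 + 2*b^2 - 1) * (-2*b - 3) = -12*b^4 - 22*b^3 - 6*b^2 + 2*b + 3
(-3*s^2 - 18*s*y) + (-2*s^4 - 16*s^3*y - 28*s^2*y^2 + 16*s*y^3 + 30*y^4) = -2*s^4 - 16*s^3*y - 28*s^2*y^2 - 3*s^2 + 16*s*y^3 - 18*s*y + 30*y^4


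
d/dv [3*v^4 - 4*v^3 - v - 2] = 12*v^3 - 12*v^2 - 1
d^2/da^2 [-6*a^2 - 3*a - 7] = -12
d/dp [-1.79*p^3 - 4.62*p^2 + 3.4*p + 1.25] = -5.37*p^2 - 9.24*p + 3.4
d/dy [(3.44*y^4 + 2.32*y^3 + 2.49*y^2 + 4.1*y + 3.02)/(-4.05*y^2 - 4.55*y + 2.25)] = (-27.864*y^5 - 56.352*y^4 + 9.84800000000001*y^3 + 20.9355*y^2 + 35.667*y + 22.966)/(16.4025*y^4 + 36.855*y^3 + 2.4775*y^2 - 20.475*y + 5.0625)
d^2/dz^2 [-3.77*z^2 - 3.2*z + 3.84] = -7.54000000000000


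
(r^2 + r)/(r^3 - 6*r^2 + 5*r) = (r + 1)/(r^2 - 6*r + 5)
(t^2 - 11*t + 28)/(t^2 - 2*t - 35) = (t - 4)/(t + 5)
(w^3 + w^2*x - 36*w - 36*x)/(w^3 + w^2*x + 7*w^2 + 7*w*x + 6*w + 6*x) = (w - 6)/(w + 1)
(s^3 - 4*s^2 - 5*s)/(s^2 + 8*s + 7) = s*(s - 5)/(s + 7)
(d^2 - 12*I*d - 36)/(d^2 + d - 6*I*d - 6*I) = (d - 6*I)/(d + 1)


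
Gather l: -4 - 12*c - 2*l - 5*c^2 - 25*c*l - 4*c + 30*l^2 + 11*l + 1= -5*c^2 - 16*c + 30*l^2 + l*(9 - 25*c) - 3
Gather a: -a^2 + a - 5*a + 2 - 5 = -a^2 - 4*a - 3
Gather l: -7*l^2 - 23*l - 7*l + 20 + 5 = -7*l^2 - 30*l + 25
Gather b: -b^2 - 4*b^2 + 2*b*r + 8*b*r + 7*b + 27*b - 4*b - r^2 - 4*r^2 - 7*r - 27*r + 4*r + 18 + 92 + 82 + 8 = -5*b^2 + b*(10*r + 30) - 5*r^2 - 30*r + 200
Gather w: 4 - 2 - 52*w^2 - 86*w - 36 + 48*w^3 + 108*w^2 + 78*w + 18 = 48*w^3 + 56*w^2 - 8*w - 16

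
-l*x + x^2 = x*(-l + x)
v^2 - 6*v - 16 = (v - 8)*(v + 2)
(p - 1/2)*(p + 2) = p^2 + 3*p/2 - 1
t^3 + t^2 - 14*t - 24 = (t - 4)*(t + 2)*(t + 3)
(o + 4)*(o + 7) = o^2 + 11*o + 28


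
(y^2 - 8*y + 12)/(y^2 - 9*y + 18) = (y - 2)/(y - 3)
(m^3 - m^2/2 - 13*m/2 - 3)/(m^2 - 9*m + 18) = (m^2 + 5*m/2 + 1)/(m - 6)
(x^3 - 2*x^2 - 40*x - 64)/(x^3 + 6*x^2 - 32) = (x^2 - 6*x - 16)/(x^2 + 2*x - 8)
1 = 1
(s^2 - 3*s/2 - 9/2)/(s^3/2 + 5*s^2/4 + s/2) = 2*(2*s^2 - 3*s - 9)/(s*(2*s^2 + 5*s + 2))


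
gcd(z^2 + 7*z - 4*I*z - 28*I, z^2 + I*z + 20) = z - 4*I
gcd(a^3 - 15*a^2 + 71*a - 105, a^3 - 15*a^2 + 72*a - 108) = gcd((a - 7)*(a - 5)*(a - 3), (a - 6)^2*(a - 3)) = a - 3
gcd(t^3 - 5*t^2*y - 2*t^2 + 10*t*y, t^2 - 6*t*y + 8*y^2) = 1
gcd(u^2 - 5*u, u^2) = u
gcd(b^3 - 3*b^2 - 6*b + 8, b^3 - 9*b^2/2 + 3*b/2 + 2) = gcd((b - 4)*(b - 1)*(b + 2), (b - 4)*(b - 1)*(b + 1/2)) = b^2 - 5*b + 4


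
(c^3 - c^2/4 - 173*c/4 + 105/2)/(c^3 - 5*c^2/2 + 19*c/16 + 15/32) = 8*(c^2 + c - 42)/(8*c^2 - 10*c - 3)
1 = 1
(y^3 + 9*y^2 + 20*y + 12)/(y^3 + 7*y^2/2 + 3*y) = 2*(y^2 + 7*y + 6)/(y*(2*y + 3))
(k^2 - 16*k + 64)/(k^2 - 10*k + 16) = (k - 8)/(k - 2)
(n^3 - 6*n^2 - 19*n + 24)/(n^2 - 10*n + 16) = (n^2 + 2*n - 3)/(n - 2)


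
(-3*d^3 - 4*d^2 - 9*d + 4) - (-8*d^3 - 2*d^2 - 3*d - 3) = 5*d^3 - 2*d^2 - 6*d + 7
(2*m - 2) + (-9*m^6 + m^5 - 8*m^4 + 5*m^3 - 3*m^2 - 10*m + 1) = -9*m^6 + m^5 - 8*m^4 + 5*m^3 - 3*m^2 - 8*m - 1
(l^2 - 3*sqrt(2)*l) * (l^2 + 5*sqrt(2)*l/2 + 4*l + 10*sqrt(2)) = l^4 - sqrt(2)*l^3/2 + 4*l^3 - 15*l^2 - 2*sqrt(2)*l^2 - 60*l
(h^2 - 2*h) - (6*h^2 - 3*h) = -5*h^2 + h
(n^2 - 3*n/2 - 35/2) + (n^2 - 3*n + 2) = 2*n^2 - 9*n/2 - 31/2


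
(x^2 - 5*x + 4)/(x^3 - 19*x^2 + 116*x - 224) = (x - 1)/(x^2 - 15*x + 56)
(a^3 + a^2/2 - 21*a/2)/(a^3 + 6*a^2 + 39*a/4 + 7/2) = 2*a*(a - 3)/(2*a^2 + 5*a + 2)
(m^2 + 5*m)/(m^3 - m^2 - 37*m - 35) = m/(m^2 - 6*m - 7)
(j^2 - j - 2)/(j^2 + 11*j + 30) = (j^2 - j - 2)/(j^2 + 11*j + 30)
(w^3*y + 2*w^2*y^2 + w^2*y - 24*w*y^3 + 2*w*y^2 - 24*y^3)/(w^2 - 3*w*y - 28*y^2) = y*(-w^3 - 2*w^2*y - w^2 + 24*w*y^2 - 2*w*y + 24*y^2)/(-w^2 + 3*w*y + 28*y^2)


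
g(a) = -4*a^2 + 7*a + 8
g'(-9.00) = 79.00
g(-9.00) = -379.00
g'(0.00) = 7.00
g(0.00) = 8.00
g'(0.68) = 1.56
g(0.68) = 10.91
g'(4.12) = -25.96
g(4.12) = -31.06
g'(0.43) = 3.56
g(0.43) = 10.27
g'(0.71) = 1.32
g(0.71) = 10.95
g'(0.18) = 5.56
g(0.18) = 9.13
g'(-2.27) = 25.16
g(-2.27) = -28.50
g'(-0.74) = 12.92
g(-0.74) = 0.63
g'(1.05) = -1.40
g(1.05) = 10.94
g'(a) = 7 - 8*a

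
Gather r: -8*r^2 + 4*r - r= -8*r^2 + 3*r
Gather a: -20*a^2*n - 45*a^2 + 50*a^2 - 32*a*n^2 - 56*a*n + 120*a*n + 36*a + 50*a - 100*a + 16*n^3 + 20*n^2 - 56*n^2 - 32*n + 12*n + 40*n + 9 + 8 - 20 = a^2*(5 - 20*n) + a*(-32*n^2 + 64*n - 14) + 16*n^3 - 36*n^2 + 20*n - 3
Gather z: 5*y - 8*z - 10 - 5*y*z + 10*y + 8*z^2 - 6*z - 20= 15*y + 8*z^2 + z*(-5*y - 14) - 30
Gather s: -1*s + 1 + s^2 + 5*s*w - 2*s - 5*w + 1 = s^2 + s*(5*w - 3) - 5*w + 2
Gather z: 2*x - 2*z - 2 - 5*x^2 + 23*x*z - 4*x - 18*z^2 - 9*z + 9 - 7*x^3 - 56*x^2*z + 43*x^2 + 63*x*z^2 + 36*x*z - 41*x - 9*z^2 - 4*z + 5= -7*x^3 + 38*x^2 - 43*x + z^2*(63*x - 27) + z*(-56*x^2 + 59*x - 15) + 12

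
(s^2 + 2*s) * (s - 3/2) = s^3 + s^2/2 - 3*s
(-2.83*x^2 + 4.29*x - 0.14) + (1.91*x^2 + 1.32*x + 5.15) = -0.92*x^2 + 5.61*x + 5.01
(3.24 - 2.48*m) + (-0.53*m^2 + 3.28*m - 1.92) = -0.53*m^2 + 0.8*m + 1.32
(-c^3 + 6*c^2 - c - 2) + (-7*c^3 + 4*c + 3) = -8*c^3 + 6*c^2 + 3*c + 1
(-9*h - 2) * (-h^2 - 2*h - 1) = 9*h^3 + 20*h^2 + 13*h + 2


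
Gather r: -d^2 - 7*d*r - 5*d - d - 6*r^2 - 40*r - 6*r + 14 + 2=-d^2 - 6*d - 6*r^2 + r*(-7*d - 46) + 16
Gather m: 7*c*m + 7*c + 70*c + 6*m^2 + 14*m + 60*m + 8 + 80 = 77*c + 6*m^2 + m*(7*c + 74) + 88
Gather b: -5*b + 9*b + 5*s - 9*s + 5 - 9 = 4*b - 4*s - 4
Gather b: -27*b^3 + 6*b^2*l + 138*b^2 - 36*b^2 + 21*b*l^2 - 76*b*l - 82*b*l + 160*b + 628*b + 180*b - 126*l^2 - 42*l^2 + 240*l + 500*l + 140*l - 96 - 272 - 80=-27*b^3 + b^2*(6*l + 102) + b*(21*l^2 - 158*l + 968) - 168*l^2 + 880*l - 448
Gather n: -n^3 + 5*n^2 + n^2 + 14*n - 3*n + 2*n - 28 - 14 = -n^3 + 6*n^2 + 13*n - 42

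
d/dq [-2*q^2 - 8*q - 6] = -4*q - 8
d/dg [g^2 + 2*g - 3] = 2*g + 2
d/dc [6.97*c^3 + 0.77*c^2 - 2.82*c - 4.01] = 20.91*c^2 + 1.54*c - 2.82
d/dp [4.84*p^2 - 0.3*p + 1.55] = 9.68*p - 0.3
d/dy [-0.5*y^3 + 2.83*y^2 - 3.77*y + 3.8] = -1.5*y^2 + 5.66*y - 3.77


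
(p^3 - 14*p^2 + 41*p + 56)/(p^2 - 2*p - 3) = (p^2 - 15*p + 56)/(p - 3)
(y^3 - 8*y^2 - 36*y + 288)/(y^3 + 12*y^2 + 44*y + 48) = (y^2 - 14*y + 48)/(y^2 + 6*y + 8)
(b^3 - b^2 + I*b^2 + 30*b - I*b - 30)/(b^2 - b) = b + I + 30/b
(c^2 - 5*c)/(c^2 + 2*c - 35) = c/(c + 7)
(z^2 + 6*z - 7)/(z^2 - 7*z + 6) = (z + 7)/(z - 6)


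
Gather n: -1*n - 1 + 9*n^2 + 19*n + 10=9*n^2 + 18*n + 9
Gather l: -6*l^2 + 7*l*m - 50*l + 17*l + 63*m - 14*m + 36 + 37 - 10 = -6*l^2 + l*(7*m - 33) + 49*m + 63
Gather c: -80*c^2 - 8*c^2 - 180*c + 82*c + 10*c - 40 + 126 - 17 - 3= -88*c^2 - 88*c + 66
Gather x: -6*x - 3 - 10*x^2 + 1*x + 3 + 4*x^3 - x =4*x^3 - 10*x^2 - 6*x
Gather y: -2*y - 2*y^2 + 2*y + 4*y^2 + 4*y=2*y^2 + 4*y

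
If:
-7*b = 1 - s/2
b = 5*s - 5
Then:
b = -5/69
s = 68/69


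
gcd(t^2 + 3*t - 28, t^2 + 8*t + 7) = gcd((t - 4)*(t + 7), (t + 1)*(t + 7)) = t + 7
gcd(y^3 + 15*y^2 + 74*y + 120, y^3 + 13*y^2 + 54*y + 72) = y^2 + 10*y + 24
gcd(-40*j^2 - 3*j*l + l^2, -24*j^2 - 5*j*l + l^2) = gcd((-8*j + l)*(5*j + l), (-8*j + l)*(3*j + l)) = 8*j - l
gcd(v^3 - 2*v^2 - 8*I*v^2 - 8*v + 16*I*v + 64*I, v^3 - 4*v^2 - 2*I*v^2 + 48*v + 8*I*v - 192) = v^2 + v*(-4 - 8*I) + 32*I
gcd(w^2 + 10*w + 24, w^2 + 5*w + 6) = 1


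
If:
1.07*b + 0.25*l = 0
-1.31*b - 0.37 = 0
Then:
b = -0.28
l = 1.21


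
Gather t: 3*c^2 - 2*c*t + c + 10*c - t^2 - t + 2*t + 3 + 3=3*c^2 + 11*c - t^2 + t*(1 - 2*c) + 6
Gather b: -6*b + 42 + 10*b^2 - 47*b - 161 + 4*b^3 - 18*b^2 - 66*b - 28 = 4*b^3 - 8*b^2 - 119*b - 147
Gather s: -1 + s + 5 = s + 4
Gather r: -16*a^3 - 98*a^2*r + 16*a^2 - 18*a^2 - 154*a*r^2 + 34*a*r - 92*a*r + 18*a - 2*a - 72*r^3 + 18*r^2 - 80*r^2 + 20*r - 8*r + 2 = -16*a^3 - 2*a^2 + 16*a - 72*r^3 + r^2*(-154*a - 62) + r*(-98*a^2 - 58*a + 12) + 2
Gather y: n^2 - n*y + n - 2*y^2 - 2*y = n^2 + n - 2*y^2 + y*(-n - 2)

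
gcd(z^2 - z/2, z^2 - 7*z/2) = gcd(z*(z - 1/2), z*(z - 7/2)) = z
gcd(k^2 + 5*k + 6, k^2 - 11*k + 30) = 1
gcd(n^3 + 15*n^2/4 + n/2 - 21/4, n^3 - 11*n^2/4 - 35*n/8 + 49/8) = n^2 + 3*n/4 - 7/4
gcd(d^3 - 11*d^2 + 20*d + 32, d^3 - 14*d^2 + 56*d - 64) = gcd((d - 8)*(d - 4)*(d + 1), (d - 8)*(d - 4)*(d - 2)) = d^2 - 12*d + 32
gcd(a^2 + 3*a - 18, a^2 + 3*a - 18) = a^2 + 3*a - 18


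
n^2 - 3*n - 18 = (n - 6)*(n + 3)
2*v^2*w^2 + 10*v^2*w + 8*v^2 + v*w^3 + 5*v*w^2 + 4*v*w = (2*v + w)*(w + 4)*(v*w + v)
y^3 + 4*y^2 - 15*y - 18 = (y - 3)*(y + 1)*(y + 6)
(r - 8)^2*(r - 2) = r^3 - 18*r^2 + 96*r - 128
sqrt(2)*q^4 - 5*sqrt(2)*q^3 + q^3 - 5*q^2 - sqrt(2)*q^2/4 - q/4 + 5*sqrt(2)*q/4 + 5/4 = (q - 5)*(q - 1/2)*(q + 1/2)*(sqrt(2)*q + 1)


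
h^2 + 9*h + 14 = (h + 2)*(h + 7)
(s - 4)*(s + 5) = s^2 + s - 20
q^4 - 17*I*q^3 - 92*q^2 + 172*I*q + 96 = (q - 8*I)*(q - 6*I)*(q - 2*I)*(q - I)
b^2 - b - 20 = (b - 5)*(b + 4)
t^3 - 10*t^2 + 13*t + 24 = (t - 8)*(t - 3)*(t + 1)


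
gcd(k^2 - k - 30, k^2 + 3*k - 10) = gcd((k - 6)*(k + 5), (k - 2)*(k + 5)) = k + 5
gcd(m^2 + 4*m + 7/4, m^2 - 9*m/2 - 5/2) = m + 1/2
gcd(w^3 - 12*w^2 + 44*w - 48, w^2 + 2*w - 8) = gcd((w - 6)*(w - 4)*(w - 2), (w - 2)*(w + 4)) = w - 2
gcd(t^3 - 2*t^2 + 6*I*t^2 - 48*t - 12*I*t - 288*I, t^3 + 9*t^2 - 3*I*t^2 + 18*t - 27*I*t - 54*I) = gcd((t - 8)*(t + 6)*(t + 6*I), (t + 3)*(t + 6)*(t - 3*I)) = t + 6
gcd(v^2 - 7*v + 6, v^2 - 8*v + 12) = v - 6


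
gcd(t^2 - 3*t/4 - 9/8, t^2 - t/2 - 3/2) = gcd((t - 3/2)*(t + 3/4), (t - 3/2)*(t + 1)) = t - 3/2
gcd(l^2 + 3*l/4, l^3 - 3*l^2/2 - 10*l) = l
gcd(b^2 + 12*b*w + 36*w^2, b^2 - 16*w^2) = 1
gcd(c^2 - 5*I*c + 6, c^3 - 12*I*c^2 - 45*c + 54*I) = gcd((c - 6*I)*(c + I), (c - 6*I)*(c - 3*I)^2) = c - 6*I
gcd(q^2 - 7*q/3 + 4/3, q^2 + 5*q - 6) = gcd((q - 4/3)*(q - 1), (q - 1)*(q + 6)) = q - 1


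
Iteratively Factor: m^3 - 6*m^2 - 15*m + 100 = (m - 5)*(m^2 - m - 20) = (m - 5)*(m + 4)*(m - 5)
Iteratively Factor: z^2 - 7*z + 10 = (z - 5)*(z - 2)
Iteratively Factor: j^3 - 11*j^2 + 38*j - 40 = (j - 4)*(j^2 - 7*j + 10) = (j - 5)*(j - 4)*(j - 2)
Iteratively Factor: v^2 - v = (v)*(v - 1)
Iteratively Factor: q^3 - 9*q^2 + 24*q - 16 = (q - 4)*(q^2 - 5*q + 4) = (q - 4)^2*(q - 1)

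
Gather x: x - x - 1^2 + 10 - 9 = 0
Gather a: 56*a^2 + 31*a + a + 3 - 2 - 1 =56*a^2 + 32*a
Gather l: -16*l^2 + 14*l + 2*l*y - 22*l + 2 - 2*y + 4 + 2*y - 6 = -16*l^2 + l*(2*y - 8)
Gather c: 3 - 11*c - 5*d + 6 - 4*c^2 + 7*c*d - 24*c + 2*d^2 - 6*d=-4*c^2 + c*(7*d - 35) + 2*d^2 - 11*d + 9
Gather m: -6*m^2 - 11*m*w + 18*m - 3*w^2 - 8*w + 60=-6*m^2 + m*(18 - 11*w) - 3*w^2 - 8*w + 60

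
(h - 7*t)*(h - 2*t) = h^2 - 9*h*t + 14*t^2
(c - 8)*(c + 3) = c^2 - 5*c - 24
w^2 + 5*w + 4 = (w + 1)*(w + 4)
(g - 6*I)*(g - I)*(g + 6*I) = g^3 - I*g^2 + 36*g - 36*I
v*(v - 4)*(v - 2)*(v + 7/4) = v^4 - 17*v^3/4 - 5*v^2/2 + 14*v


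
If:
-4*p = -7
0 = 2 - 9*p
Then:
No Solution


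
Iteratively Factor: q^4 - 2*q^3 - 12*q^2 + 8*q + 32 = (q - 2)*(q^3 - 12*q - 16) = (q - 2)*(q + 2)*(q^2 - 2*q - 8) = (q - 4)*(q - 2)*(q + 2)*(q + 2)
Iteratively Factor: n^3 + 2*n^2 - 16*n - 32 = (n + 4)*(n^2 - 2*n - 8) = (n - 4)*(n + 4)*(n + 2)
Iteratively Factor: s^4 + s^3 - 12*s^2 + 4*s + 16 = (s + 4)*(s^3 - 3*s^2 + 4) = (s - 2)*(s + 4)*(s^2 - s - 2) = (s - 2)*(s + 1)*(s + 4)*(s - 2)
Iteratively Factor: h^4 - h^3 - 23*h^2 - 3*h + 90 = (h + 3)*(h^3 - 4*h^2 - 11*h + 30) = (h - 2)*(h + 3)*(h^2 - 2*h - 15) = (h - 5)*(h - 2)*(h + 3)*(h + 3)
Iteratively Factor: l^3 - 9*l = (l + 3)*(l^2 - 3*l) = l*(l + 3)*(l - 3)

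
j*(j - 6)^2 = j^3 - 12*j^2 + 36*j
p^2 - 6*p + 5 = (p - 5)*(p - 1)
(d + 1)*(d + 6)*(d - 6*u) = d^3 - 6*d^2*u + 7*d^2 - 42*d*u + 6*d - 36*u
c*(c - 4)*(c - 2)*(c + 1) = c^4 - 5*c^3 + 2*c^2 + 8*c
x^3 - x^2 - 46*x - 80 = (x - 8)*(x + 2)*(x + 5)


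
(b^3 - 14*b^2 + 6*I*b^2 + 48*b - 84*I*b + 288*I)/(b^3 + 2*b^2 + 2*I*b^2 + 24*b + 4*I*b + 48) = (b^2 - 14*b + 48)/(b^2 + b*(2 - 4*I) - 8*I)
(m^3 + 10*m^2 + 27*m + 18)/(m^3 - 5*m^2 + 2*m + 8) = (m^2 + 9*m + 18)/(m^2 - 6*m + 8)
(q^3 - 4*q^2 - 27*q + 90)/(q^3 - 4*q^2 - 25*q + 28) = (q^3 - 4*q^2 - 27*q + 90)/(q^3 - 4*q^2 - 25*q + 28)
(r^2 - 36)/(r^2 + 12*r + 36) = (r - 6)/(r + 6)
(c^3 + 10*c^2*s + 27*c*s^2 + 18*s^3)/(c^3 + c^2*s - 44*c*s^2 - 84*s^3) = (-c^2 - 4*c*s - 3*s^2)/(-c^2 + 5*c*s + 14*s^2)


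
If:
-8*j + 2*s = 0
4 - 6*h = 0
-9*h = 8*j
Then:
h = 2/3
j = -3/4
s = -3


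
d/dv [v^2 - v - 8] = 2*v - 1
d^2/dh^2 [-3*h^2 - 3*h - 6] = -6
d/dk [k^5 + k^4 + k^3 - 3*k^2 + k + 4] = 5*k^4 + 4*k^3 + 3*k^2 - 6*k + 1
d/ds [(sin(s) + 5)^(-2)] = -2*cos(s)/(sin(s) + 5)^3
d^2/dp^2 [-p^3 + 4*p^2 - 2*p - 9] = 8 - 6*p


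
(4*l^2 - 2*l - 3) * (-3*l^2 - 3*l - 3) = -12*l^4 - 6*l^3 + 3*l^2 + 15*l + 9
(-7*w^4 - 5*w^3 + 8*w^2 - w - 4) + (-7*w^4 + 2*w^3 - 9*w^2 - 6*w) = -14*w^4 - 3*w^3 - w^2 - 7*w - 4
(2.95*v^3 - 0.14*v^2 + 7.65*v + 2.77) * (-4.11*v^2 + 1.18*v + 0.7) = -12.1245*v^5 + 4.0564*v^4 - 29.5417*v^3 - 2.4557*v^2 + 8.6236*v + 1.939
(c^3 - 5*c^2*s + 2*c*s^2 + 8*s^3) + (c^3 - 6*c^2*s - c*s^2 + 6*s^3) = 2*c^3 - 11*c^2*s + c*s^2 + 14*s^3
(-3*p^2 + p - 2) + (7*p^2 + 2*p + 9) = 4*p^2 + 3*p + 7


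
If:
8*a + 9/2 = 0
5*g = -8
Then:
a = -9/16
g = -8/5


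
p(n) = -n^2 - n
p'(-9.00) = 17.00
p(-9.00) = -72.00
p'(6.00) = -13.00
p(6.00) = -42.00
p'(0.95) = -2.90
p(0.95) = -1.85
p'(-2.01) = 3.02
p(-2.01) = -2.03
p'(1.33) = -3.66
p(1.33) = -3.10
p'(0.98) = -2.96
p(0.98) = -1.94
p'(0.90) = -2.80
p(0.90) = -1.71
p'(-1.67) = 2.34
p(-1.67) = -1.12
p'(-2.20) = 3.40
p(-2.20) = -2.64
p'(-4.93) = 8.86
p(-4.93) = -19.37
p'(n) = -2*n - 1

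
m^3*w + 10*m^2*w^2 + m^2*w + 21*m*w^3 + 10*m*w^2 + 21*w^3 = (m + 3*w)*(m + 7*w)*(m*w + w)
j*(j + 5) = j^2 + 5*j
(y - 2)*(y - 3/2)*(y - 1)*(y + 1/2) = y^4 - 4*y^3 + 17*y^2/4 + y/4 - 3/2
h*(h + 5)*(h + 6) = h^3 + 11*h^2 + 30*h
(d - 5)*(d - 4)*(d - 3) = d^3 - 12*d^2 + 47*d - 60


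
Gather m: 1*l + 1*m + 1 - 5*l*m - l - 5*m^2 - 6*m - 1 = -5*m^2 + m*(-5*l - 5)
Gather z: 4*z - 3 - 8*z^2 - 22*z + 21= -8*z^2 - 18*z + 18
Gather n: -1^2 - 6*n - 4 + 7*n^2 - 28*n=7*n^2 - 34*n - 5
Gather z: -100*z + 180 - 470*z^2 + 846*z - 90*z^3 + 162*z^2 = -90*z^3 - 308*z^2 + 746*z + 180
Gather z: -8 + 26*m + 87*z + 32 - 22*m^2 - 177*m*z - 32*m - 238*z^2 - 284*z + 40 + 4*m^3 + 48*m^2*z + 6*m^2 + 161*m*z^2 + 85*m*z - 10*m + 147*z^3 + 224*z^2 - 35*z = 4*m^3 - 16*m^2 - 16*m + 147*z^3 + z^2*(161*m - 14) + z*(48*m^2 - 92*m - 232) + 64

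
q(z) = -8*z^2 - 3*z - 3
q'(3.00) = -51.00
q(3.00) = -84.00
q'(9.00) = -147.00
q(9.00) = -678.00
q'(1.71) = -30.36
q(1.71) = -31.52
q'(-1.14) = 15.24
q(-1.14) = -9.98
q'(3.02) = -51.32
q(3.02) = -85.02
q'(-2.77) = 41.32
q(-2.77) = -56.07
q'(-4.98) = 76.68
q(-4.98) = -186.46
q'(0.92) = -17.72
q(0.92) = -12.53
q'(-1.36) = 18.76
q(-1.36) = -13.72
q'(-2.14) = 31.24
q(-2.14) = -33.22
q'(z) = -16*z - 3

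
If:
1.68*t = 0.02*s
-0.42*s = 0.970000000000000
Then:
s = -2.31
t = -0.03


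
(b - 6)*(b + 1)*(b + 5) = b^3 - 31*b - 30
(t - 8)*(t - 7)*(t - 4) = t^3 - 19*t^2 + 116*t - 224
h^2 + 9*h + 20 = (h + 4)*(h + 5)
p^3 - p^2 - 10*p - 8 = (p - 4)*(p + 1)*(p + 2)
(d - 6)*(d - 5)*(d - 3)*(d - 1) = d^4 - 15*d^3 + 77*d^2 - 153*d + 90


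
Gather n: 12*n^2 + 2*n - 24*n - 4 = 12*n^2 - 22*n - 4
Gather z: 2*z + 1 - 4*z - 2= -2*z - 1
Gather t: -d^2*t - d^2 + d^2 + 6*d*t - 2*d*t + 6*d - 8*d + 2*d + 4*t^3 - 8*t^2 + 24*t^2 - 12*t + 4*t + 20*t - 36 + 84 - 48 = 4*t^3 + 16*t^2 + t*(-d^2 + 4*d + 12)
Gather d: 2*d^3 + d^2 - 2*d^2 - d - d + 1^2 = 2*d^3 - d^2 - 2*d + 1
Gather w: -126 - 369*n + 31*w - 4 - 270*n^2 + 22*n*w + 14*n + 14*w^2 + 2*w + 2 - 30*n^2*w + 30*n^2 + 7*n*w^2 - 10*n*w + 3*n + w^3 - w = -240*n^2 - 352*n + w^3 + w^2*(7*n + 14) + w*(-30*n^2 + 12*n + 32) - 128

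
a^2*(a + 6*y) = a^3 + 6*a^2*y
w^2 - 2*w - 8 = (w - 4)*(w + 2)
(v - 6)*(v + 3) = v^2 - 3*v - 18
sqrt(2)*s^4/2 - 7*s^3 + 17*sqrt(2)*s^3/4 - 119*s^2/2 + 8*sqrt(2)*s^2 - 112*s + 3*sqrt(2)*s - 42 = (s + 1/2)*(s + 6)*(s - 7*sqrt(2))*(sqrt(2)*s/2 + sqrt(2))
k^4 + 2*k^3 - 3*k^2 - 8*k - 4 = (k - 2)*(k + 1)^2*(k + 2)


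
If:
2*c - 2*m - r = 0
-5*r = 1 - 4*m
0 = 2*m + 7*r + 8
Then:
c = -25/19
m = -33/38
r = -17/19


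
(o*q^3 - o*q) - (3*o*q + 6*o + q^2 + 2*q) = o*q^3 - 4*o*q - 6*o - q^2 - 2*q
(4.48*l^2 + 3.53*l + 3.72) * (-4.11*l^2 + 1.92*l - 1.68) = -18.4128*l^4 - 5.9067*l^3 - 16.038*l^2 + 1.212*l - 6.2496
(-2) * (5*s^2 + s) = -10*s^2 - 2*s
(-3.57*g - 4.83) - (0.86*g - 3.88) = -4.43*g - 0.95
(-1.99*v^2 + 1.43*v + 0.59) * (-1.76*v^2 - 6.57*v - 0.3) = 3.5024*v^4 + 10.5575*v^3 - 9.8365*v^2 - 4.3053*v - 0.177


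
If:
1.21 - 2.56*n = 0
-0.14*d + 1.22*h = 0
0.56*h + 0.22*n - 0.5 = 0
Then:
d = 6.16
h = 0.71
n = 0.47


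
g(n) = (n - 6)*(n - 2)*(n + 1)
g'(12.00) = 268.00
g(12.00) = 780.00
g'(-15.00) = 889.00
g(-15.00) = -4998.00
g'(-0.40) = 10.08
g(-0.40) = 9.22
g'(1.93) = -11.85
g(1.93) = 0.83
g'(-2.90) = 69.83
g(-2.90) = -82.86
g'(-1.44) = 30.38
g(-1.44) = -11.26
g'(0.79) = -5.19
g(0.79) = 11.28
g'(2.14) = -12.22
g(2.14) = -1.70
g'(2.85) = -11.53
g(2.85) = -10.31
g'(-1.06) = 22.21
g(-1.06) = -1.30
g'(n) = (n - 6)*(n - 2) + (n - 6)*(n + 1) + (n - 2)*(n + 1)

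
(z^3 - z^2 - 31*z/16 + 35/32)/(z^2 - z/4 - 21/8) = (8*z^2 + 6*z - 5)/(4*(2*z + 3))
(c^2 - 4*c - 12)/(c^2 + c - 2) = (c - 6)/(c - 1)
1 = 1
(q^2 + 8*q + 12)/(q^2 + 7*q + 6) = (q + 2)/(q + 1)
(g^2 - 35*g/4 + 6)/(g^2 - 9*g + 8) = (g - 3/4)/(g - 1)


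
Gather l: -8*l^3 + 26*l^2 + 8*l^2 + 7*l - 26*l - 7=-8*l^3 + 34*l^2 - 19*l - 7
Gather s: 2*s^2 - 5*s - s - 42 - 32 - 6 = 2*s^2 - 6*s - 80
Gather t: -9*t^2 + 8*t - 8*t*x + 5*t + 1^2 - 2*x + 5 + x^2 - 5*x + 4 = -9*t^2 + t*(13 - 8*x) + x^2 - 7*x + 10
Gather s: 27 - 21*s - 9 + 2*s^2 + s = 2*s^2 - 20*s + 18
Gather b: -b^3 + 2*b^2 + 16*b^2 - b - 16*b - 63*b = -b^3 + 18*b^2 - 80*b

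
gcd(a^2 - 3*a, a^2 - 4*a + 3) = a - 3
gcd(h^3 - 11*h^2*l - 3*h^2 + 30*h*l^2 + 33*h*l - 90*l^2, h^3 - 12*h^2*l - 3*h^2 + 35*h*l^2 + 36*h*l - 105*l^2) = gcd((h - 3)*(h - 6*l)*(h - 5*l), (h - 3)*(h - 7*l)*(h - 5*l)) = h^2 - 5*h*l - 3*h + 15*l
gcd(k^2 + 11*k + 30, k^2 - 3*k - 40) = k + 5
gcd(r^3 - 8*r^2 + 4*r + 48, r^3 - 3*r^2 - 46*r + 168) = r^2 - 10*r + 24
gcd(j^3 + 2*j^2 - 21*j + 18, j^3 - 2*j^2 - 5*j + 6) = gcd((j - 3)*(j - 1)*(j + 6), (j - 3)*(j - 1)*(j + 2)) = j^2 - 4*j + 3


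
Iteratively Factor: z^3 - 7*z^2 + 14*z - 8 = (z - 2)*(z^2 - 5*z + 4) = (z - 2)*(z - 1)*(z - 4)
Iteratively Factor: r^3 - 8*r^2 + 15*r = (r - 3)*(r^2 - 5*r) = (r - 5)*(r - 3)*(r)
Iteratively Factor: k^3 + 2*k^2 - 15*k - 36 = (k + 3)*(k^2 - k - 12) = (k + 3)^2*(k - 4)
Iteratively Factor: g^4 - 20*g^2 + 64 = (g + 4)*(g^3 - 4*g^2 - 4*g + 16) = (g - 2)*(g + 4)*(g^2 - 2*g - 8) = (g - 4)*(g - 2)*(g + 4)*(g + 2)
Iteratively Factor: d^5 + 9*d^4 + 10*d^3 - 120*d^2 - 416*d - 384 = (d - 4)*(d^4 + 13*d^3 + 62*d^2 + 128*d + 96) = (d - 4)*(d + 3)*(d^3 + 10*d^2 + 32*d + 32) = (d - 4)*(d + 3)*(d + 4)*(d^2 + 6*d + 8) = (d - 4)*(d + 2)*(d + 3)*(d + 4)*(d + 4)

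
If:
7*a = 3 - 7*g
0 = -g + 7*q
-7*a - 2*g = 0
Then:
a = -6/35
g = 3/5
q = 3/35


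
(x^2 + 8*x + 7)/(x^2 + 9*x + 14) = (x + 1)/(x + 2)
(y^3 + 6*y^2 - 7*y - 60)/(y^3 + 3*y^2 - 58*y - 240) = (y^2 + y - 12)/(y^2 - 2*y - 48)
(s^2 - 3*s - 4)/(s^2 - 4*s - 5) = (s - 4)/(s - 5)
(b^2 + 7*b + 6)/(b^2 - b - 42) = (b + 1)/(b - 7)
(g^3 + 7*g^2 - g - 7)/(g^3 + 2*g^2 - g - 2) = (g + 7)/(g + 2)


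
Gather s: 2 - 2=0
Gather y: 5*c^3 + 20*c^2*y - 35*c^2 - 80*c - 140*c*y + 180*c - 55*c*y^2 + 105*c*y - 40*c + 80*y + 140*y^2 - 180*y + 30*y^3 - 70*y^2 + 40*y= 5*c^3 - 35*c^2 + 60*c + 30*y^3 + y^2*(70 - 55*c) + y*(20*c^2 - 35*c - 60)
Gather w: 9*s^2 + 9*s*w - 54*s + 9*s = 9*s^2 + 9*s*w - 45*s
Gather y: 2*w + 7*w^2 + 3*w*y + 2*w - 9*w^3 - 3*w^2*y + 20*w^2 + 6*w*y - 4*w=-9*w^3 + 27*w^2 + y*(-3*w^2 + 9*w)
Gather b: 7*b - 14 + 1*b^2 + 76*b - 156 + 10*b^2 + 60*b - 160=11*b^2 + 143*b - 330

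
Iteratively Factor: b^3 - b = (b)*(b^2 - 1) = b*(b + 1)*(b - 1)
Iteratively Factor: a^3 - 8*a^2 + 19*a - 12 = (a - 4)*(a^2 - 4*a + 3) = (a - 4)*(a - 1)*(a - 3)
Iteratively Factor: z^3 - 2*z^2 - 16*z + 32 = (z + 4)*(z^2 - 6*z + 8) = (z - 4)*(z + 4)*(z - 2)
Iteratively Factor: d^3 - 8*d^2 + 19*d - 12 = (d - 1)*(d^2 - 7*d + 12) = (d - 3)*(d - 1)*(d - 4)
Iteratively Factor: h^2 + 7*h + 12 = (h + 3)*(h + 4)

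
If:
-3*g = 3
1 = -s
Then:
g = -1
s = -1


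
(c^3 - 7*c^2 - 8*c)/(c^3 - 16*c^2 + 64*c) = (c + 1)/(c - 8)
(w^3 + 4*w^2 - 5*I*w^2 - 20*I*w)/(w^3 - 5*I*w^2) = (w + 4)/w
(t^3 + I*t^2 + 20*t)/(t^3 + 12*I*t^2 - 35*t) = (t - 4*I)/(t + 7*I)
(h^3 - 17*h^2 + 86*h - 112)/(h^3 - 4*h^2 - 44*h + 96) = (h - 7)/(h + 6)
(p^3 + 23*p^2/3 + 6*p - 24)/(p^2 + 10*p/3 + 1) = (3*p^2 + 14*p - 24)/(3*p + 1)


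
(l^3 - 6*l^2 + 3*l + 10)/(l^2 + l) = l - 7 + 10/l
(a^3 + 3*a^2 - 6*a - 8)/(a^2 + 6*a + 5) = (a^2 + 2*a - 8)/(a + 5)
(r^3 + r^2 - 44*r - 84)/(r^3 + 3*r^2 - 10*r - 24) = (r^2 - r - 42)/(r^2 + r - 12)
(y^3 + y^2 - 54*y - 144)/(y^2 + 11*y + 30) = (y^2 - 5*y - 24)/(y + 5)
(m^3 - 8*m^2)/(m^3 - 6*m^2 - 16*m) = m/(m + 2)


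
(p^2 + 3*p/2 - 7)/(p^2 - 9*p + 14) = (p + 7/2)/(p - 7)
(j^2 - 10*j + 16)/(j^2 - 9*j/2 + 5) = 2*(j - 8)/(2*j - 5)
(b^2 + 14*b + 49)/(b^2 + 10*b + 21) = (b + 7)/(b + 3)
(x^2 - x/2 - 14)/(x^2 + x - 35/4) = 2*(x - 4)/(2*x - 5)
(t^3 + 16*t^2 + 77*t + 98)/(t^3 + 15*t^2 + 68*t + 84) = (t + 7)/(t + 6)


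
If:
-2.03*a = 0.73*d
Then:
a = -0.359605911330049*d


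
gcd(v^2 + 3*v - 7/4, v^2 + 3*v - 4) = 1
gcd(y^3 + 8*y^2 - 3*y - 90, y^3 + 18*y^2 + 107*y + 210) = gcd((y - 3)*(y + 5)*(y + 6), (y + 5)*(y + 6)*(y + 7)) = y^2 + 11*y + 30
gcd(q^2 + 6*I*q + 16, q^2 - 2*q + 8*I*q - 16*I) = q + 8*I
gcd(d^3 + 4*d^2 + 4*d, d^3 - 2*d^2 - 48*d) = d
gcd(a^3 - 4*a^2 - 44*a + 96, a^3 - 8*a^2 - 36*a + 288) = a^2 - 2*a - 48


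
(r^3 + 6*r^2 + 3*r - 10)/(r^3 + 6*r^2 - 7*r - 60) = (r^2 + r - 2)/(r^2 + r - 12)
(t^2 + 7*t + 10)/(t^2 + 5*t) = (t + 2)/t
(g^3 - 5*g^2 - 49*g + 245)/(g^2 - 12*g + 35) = g + 7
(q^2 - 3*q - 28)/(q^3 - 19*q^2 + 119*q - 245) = (q + 4)/(q^2 - 12*q + 35)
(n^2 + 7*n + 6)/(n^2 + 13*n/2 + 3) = 2*(n + 1)/(2*n + 1)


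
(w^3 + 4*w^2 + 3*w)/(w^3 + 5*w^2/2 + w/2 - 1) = 2*w*(w + 3)/(2*w^2 + 3*w - 2)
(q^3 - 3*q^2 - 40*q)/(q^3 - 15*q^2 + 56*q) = (q + 5)/(q - 7)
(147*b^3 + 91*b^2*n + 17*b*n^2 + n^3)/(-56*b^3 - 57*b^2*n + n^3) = (-21*b^2 - 10*b*n - n^2)/(8*b^2 + 7*b*n - n^2)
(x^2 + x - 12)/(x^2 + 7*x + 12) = (x - 3)/(x + 3)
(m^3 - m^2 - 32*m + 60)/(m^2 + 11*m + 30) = (m^2 - 7*m + 10)/(m + 5)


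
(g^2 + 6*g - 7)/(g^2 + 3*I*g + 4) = (g^2 + 6*g - 7)/(g^2 + 3*I*g + 4)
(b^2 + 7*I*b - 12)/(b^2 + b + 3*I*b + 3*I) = (b + 4*I)/(b + 1)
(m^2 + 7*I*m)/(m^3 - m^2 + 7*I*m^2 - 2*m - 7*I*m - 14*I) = m/(m^2 - m - 2)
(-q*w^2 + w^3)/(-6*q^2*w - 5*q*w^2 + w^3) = w*(q - w)/(6*q^2 + 5*q*w - w^2)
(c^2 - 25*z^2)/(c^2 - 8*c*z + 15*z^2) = (-c - 5*z)/(-c + 3*z)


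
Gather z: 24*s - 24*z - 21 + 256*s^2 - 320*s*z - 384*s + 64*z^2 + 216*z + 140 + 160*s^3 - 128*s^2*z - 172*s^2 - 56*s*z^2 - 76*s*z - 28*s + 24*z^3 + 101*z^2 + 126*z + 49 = 160*s^3 + 84*s^2 - 388*s + 24*z^3 + z^2*(165 - 56*s) + z*(-128*s^2 - 396*s + 318) + 168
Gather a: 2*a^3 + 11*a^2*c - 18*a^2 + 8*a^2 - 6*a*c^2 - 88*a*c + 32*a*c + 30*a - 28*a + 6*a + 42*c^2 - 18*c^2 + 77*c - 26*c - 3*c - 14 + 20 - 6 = 2*a^3 + a^2*(11*c - 10) + a*(-6*c^2 - 56*c + 8) + 24*c^2 + 48*c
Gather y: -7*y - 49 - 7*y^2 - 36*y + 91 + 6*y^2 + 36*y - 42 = -y^2 - 7*y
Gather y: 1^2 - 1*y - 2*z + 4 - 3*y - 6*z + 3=-4*y - 8*z + 8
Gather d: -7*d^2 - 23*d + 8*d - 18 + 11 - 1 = -7*d^2 - 15*d - 8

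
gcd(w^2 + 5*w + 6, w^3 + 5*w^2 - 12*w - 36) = w + 2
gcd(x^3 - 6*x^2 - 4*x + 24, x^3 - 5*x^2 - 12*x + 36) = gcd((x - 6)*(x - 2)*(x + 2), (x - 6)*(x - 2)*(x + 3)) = x^2 - 8*x + 12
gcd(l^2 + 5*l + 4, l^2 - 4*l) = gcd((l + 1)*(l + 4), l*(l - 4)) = 1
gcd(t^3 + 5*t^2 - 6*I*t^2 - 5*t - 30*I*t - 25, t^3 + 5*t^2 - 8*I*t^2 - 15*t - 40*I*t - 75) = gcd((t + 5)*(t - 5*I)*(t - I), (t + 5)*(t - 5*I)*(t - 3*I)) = t^2 + t*(5 - 5*I) - 25*I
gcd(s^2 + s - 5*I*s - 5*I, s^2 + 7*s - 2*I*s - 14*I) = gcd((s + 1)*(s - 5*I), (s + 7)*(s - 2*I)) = 1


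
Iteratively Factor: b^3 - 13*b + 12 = (b + 4)*(b^2 - 4*b + 3) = (b - 3)*(b + 4)*(b - 1)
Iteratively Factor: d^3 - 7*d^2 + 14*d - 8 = (d - 4)*(d^2 - 3*d + 2) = (d - 4)*(d - 2)*(d - 1)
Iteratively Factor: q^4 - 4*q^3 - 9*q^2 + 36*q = (q + 3)*(q^3 - 7*q^2 + 12*q) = (q - 4)*(q + 3)*(q^2 - 3*q) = (q - 4)*(q - 3)*(q + 3)*(q)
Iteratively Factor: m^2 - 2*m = (m)*(m - 2)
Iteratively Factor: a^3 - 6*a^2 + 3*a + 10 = (a + 1)*(a^2 - 7*a + 10) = (a - 5)*(a + 1)*(a - 2)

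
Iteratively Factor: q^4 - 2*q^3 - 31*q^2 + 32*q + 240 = (q - 5)*(q^3 + 3*q^2 - 16*q - 48) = (q - 5)*(q + 4)*(q^2 - q - 12) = (q - 5)*(q - 4)*(q + 4)*(q + 3)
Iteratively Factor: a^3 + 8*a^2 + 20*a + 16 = (a + 2)*(a^2 + 6*a + 8) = (a + 2)*(a + 4)*(a + 2)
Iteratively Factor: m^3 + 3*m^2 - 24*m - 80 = (m + 4)*(m^2 - m - 20) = (m - 5)*(m + 4)*(m + 4)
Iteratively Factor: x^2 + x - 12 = (x - 3)*(x + 4)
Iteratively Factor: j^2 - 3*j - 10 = (j + 2)*(j - 5)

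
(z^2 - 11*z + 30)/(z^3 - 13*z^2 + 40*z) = (z - 6)/(z*(z - 8))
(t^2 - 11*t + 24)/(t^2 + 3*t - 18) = (t - 8)/(t + 6)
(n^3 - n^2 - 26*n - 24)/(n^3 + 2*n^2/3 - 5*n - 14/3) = 3*(n^2 - 2*n - 24)/(3*n^2 - n - 14)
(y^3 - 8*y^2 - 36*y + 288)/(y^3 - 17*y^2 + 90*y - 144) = (y + 6)/(y - 3)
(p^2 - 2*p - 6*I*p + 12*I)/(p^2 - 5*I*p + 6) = (p - 2)/(p + I)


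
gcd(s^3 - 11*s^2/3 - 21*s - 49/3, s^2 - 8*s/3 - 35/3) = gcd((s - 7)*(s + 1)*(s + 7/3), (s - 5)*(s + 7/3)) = s + 7/3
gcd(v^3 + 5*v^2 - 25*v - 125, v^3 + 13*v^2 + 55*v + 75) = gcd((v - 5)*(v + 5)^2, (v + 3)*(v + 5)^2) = v^2 + 10*v + 25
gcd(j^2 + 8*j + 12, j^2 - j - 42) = j + 6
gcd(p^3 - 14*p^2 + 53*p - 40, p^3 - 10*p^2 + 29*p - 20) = p^2 - 6*p + 5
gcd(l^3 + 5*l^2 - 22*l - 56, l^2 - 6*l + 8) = l - 4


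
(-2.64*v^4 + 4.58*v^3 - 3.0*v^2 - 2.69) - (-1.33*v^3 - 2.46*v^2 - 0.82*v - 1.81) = -2.64*v^4 + 5.91*v^3 - 0.54*v^2 + 0.82*v - 0.88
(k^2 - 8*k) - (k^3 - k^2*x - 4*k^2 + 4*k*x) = -k^3 + k^2*x + 5*k^2 - 4*k*x - 8*k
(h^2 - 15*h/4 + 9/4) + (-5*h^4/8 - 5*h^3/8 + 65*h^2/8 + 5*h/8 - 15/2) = -5*h^4/8 - 5*h^3/8 + 73*h^2/8 - 25*h/8 - 21/4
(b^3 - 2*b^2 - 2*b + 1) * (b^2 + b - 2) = b^5 - b^4 - 6*b^3 + 3*b^2 + 5*b - 2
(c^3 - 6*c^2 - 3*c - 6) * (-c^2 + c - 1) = -c^5 + 7*c^4 - 4*c^3 + 9*c^2 - 3*c + 6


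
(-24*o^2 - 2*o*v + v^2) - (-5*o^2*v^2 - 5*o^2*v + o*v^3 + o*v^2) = 5*o^2*v^2 + 5*o^2*v - 24*o^2 - o*v^3 - o*v^2 - 2*o*v + v^2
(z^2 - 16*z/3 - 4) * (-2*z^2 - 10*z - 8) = -2*z^4 + 2*z^3/3 + 160*z^2/3 + 248*z/3 + 32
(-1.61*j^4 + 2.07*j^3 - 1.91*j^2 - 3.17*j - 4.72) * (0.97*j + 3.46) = -1.5617*j^5 - 3.5627*j^4 + 5.3095*j^3 - 9.6835*j^2 - 15.5466*j - 16.3312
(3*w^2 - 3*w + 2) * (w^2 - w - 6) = 3*w^4 - 6*w^3 - 13*w^2 + 16*w - 12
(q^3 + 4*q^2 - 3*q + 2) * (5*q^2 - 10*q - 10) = 5*q^5 + 10*q^4 - 65*q^3 + 10*q - 20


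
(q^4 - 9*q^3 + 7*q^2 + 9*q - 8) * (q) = q^5 - 9*q^4 + 7*q^3 + 9*q^2 - 8*q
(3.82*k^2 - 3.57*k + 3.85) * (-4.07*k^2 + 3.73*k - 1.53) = -15.5474*k^4 + 28.7785*k^3 - 34.8302*k^2 + 19.8226*k - 5.8905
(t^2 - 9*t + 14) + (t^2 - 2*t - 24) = 2*t^2 - 11*t - 10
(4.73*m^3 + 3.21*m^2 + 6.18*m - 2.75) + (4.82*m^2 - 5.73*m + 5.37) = 4.73*m^3 + 8.03*m^2 + 0.449999999999999*m + 2.62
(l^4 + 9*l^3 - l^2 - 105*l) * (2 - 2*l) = -2*l^5 - 16*l^4 + 20*l^3 + 208*l^2 - 210*l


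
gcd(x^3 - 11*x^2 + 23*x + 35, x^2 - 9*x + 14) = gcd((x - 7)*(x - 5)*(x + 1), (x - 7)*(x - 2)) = x - 7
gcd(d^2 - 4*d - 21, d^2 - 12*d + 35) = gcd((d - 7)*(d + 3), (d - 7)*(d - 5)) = d - 7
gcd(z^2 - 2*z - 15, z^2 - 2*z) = 1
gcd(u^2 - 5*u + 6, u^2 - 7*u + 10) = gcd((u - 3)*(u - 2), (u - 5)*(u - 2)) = u - 2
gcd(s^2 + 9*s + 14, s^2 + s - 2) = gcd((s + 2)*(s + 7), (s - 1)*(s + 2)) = s + 2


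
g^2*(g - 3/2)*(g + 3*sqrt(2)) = g^4 - 3*g^3/2 + 3*sqrt(2)*g^3 - 9*sqrt(2)*g^2/2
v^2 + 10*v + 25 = (v + 5)^2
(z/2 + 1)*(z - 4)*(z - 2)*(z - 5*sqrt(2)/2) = z^4/2 - 2*z^3 - 5*sqrt(2)*z^3/4 - 2*z^2 + 5*sqrt(2)*z^2 + 5*sqrt(2)*z + 8*z - 20*sqrt(2)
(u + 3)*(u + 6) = u^2 + 9*u + 18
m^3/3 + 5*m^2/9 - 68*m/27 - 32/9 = (m/3 + 1)*(m - 8/3)*(m + 4/3)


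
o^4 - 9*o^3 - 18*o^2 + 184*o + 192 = (o - 8)*(o - 6)*(o + 1)*(o + 4)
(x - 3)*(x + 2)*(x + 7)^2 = x^4 + 13*x^3 + 29*x^2 - 133*x - 294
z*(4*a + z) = 4*a*z + z^2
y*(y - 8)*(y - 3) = y^3 - 11*y^2 + 24*y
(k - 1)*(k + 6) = k^2 + 5*k - 6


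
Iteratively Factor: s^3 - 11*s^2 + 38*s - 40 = (s - 5)*(s^2 - 6*s + 8) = (s - 5)*(s - 4)*(s - 2)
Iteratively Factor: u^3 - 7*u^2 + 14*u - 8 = (u - 4)*(u^2 - 3*u + 2) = (u - 4)*(u - 1)*(u - 2)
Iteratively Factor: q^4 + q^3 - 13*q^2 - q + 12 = (q - 1)*(q^3 + 2*q^2 - 11*q - 12) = (q - 1)*(q + 4)*(q^2 - 2*q - 3) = (q - 1)*(q + 1)*(q + 4)*(q - 3)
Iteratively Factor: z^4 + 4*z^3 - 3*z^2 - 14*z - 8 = (z + 1)*(z^3 + 3*z^2 - 6*z - 8) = (z + 1)^2*(z^2 + 2*z - 8) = (z + 1)^2*(z + 4)*(z - 2)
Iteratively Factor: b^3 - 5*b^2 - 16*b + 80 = (b - 5)*(b^2 - 16) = (b - 5)*(b + 4)*(b - 4)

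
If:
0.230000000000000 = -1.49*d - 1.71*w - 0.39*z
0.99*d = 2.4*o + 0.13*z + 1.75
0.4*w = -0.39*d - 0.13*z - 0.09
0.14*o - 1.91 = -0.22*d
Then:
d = 7.01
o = 2.62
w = -4.32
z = -8.43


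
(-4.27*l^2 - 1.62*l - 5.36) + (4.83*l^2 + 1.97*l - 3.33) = 0.56*l^2 + 0.35*l - 8.69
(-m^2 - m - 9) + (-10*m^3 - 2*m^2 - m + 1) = -10*m^3 - 3*m^2 - 2*m - 8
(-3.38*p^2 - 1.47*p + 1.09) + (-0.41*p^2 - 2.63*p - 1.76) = -3.79*p^2 - 4.1*p - 0.67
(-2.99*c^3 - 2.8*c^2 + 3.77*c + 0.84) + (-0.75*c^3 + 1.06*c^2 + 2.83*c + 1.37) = -3.74*c^3 - 1.74*c^2 + 6.6*c + 2.21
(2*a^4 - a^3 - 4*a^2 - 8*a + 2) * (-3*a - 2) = -6*a^5 - a^4 + 14*a^3 + 32*a^2 + 10*a - 4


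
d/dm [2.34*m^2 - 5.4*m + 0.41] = 4.68*m - 5.4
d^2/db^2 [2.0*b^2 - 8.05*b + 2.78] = 4.00000000000000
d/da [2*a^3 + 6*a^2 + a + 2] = 6*a^2 + 12*a + 1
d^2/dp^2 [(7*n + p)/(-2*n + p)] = -18*n/(2*n - p)^3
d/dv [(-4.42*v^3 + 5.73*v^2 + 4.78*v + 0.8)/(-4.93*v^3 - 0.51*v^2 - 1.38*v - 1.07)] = (30.5031*v^4 + 59.33*v^3 + 20.5506*v^2 - 11.4462*v - 4.0106)/(24.3049*v^6 + 5.0286*v^5 + 13.8669*v^4 + 11.9578*v^3 + 2.9958*v^2 + 2.9532*v + 1.1449)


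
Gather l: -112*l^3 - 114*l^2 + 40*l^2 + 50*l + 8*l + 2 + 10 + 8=-112*l^3 - 74*l^2 + 58*l + 20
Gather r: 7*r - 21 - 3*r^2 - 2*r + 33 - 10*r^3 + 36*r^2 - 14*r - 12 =-10*r^3 + 33*r^2 - 9*r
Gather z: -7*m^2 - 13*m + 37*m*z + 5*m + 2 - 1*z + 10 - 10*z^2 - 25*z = -7*m^2 - 8*m - 10*z^2 + z*(37*m - 26) + 12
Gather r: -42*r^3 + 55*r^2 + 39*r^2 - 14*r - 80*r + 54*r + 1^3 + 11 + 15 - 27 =-42*r^3 + 94*r^2 - 40*r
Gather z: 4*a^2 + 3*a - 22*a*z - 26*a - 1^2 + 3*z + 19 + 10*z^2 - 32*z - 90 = 4*a^2 - 23*a + 10*z^2 + z*(-22*a - 29) - 72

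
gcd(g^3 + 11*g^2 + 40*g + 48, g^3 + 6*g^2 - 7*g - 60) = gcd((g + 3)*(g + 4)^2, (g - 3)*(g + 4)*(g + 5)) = g + 4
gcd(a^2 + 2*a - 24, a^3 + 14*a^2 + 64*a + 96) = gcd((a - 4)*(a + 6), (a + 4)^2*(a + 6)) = a + 6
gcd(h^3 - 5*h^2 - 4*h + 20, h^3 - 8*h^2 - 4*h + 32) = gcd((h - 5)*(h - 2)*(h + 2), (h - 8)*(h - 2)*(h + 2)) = h^2 - 4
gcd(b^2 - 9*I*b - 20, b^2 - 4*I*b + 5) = b - 5*I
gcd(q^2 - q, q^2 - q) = q^2 - q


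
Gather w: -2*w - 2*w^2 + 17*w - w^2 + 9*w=-3*w^2 + 24*w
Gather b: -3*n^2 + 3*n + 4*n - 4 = -3*n^2 + 7*n - 4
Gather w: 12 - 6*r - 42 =-6*r - 30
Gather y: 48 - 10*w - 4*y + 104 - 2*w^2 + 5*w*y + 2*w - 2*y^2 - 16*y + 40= -2*w^2 - 8*w - 2*y^2 + y*(5*w - 20) + 192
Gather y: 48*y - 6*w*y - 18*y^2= -18*y^2 + y*(48 - 6*w)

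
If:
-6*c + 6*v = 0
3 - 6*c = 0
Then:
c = 1/2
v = 1/2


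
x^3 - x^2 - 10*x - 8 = (x - 4)*(x + 1)*(x + 2)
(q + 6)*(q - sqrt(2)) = q^2 - sqrt(2)*q + 6*q - 6*sqrt(2)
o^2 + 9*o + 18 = (o + 3)*(o + 6)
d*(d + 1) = d^2 + d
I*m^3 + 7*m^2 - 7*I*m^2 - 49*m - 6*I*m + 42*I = (m - 7)*(m - 6*I)*(I*m + 1)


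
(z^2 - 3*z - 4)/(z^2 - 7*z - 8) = (z - 4)/(z - 8)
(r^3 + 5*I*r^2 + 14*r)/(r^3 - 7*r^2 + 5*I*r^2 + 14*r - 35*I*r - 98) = r/(r - 7)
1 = 1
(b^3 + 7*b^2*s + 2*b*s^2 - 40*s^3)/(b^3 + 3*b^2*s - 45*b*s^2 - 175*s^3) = (-b^2 - 2*b*s + 8*s^2)/(-b^2 + 2*b*s + 35*s^2)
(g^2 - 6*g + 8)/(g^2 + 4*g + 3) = (g^2 - 6*g + 8)/(g^2 + 4*g + 3)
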